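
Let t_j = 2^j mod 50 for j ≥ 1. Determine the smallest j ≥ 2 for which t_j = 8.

t_1 = 2; t_2 = 4; t_3 = 8; t_4 = 16; t_5 = 32; t_6 = 14; t_7 = 28; t_8 = 6; t_9 = 12; t_{10} = 24; t_{11} = 48; t_{12} = 46; t_{13} = 42; t_{14} = 34; t_{15} = 18; t_{16} = 36; t_{17} = 22; t_{18} = 44; t_{19} = 38; t_{20} = 26; t_{21} = 2.
Since t_{21} = t_1 = 2, the sequence is periodic with period 20.
The value 8 first appears (with j ≥ 2) at t_3.

3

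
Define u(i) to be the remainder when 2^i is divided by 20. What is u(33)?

u(0) = 1, u(1) = 2, u(2) = 4, u(3) = 8, u(4) = 16, u(5) = 12, u(6) = 4.
Since u(6) = u(2) = 4, the sequence is eventually periodic: after a pre-period of length 2 it cycles with period 4.
For i ≥ 2, u(i) depends only on (i - 2) mod 4. (33 - 2) mod 4 = 3, so u(33) = u(5) = 12.

12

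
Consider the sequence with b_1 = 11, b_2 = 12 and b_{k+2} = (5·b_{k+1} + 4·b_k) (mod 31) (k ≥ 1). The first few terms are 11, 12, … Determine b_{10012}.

Listing terms: b_1 = 11, b_2 = 12, b_3 = 11, b_4 = 10, b_5 = 1, b_6 = 14, b_7 = 12, b_8 = 23, b_9 = 8, b_{10} = 8, b_{11} = 10, b_{12} = 20, b_{13} = 16, b_{14} = 5, b_{15} = 27, b_{16} = 0, b_{17} = 15, b_{18} = 13, b_{19} = 1, b_{20} = 26, b_{21} = 10, b_{22} = 30, b_{23} = 4, b_{24} = 16, b_{25} = 3, b_{26} = 17, b_{27} = 4, b_{28} = 26, b_{29} = 22, b_{30} = 28, b_{31} = 11, b_{32} = 12.
The sequence repeats with period 30.
So b_{10012} = b_{1 + ((10012-1) mod 30)} = b_{22} = 30.

30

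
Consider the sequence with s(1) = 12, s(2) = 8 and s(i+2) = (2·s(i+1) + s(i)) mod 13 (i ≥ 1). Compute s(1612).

Computing terms: s(1) = 12, s(2) = 8, s(3) = 2, s(4) = 12, s(5) = 0, s(6) = 12, s(7) = 11, s(8) = 8, s(9) = 1, s(10) = 10, s(11) = 8, s(12) = 0, s(13) = 8, s(14) = 3, s(15) = 1, s(16) = 5, s(17) = 11, s(18) = 1, s(19) = 0, s(20) = 1, s(21) = 2, s(22) = 5, s(23) = 12, s(24) = 3, s(25) = 5, s(26) = 0, s(27) = 5, s(28) = 10, s(29) = 12, s(30) = 8.
The sequence repeats with period 28.
(1612 - 1) mod 28 = 15, so s(1612) = s(16) = 5.

5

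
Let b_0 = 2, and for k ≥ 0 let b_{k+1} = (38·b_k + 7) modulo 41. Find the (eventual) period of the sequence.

8

b_0 = 2, b_1 = 1, b_2 = 4, b_3 = 36, b_4 = 22, b_5 = 23, b_6 = 20, b_7 = 29, b_8 = 2.
The sequence repeats with period 8.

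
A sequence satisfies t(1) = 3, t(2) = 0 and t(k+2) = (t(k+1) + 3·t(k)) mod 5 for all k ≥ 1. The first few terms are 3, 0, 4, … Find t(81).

We have t(1) = 3; t(2) = 0; t(3) = 4; t(4) = 4; t(5) = 1; t(6) = 3; t(7) = 1; t(8) = 0; t(9) = 3; t(10) = 3; t(11) = 2; t(12) = 1; t(13) = 2; t(14) = 0; t(15) = 1; t(16) = 1; t(17) = 4; t(18) = 2; t(19) = 4; t(20) = 0; t(21) = 2; t(22) = 2; t(23) = 3; t(24) = 4; t(25) = 3; t(26) = 0.
Since (t(25), t(26)) = (t(1), t(2)) = (3, 0) (two consecutive terms determine the rest), the sequence is periodic with period 24.
(81 - 1) mod 24 = 8, so t(81) = t(9) = 3.

3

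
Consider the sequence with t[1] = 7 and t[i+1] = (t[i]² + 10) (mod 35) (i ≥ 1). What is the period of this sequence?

t[1] = 7,  t[2] = 24,  t[3] = 26,  t[4] = 21,  t[5] = 31,  t[6] = 26.
Since t[6] = t[3] = 26, the sequence is eventually periodic: after a pre-period of length 2 it cycles with period 3.

3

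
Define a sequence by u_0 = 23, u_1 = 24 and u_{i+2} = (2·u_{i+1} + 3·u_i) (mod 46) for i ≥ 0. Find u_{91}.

Listing terms: u_0 = 23,  u_1 = 24,  u_2 = 25,  u_3 = 30,  u_4 = 43,  u_5 = 38,  u_6 = 21,  u_7 = 18,  u_8 = 7,  u_9 = 22,  u_{10} = 19,  u_{11} = 12,  u_{12} = 35,  u_{13} = 14,  u_{14} = 41,  u_{15} = 32,  u_{16} = 3,  u_{17} = 10,  u_{18} = 29,  u_{19} = 42,  u_{20} = 33,  u_{21} = 8,  u_{22} = 23,  u_{23} = 24.
The sequence repeats with period 22.
(91 - 0) mod 22 = 3, so u_{91} = u_3 = 30.

30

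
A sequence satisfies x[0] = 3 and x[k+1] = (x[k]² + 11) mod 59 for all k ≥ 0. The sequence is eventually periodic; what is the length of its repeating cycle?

9

x[0] = 3,  x[1] = 20,  x[2] = 57,  x[3] = 15,  x[4] = 0,  x[5] = 11,  x[6] = 14,  x[7] = 30,  x[8] = 26,  x[9] = 38,  x[10] = 39,  x[11] = 57.
Since x[11] = x[2] = 57, the sequence is eventually periodic: after a pre-period of length 2 it cycles with period 9.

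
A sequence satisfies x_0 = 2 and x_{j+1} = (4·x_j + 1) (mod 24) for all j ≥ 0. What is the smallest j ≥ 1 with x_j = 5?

x_0 = 2; x_1 = 9; x_2 = 13; x_3 = 5; x_4 = 21; x_5 = 13.
Since x_5 = x_2 = 13, the sequence is eventually periodic: after a pre-period of length 2 it cycles with period 3.
The value 5 first appears (with j ≥ 1) at x_3.

3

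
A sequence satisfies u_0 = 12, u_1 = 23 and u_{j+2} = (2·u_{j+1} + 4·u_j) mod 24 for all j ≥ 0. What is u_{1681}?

We have u_0 = 12; u_1 = 23; u_2 = 22; u_3 = 16; u_4 = 0; u_5 = 16; u_6 = 8; u_7 = 8; u_8 = 0; u_9 = 8; u_{10} = 16; u_{11} = 16; u_{12} = 0.
Since (u_{11}, u_{12}) = (u_3, u_4) = (16, 0) (two consecutive terms determine the rest), the sequence is eventually periodic: after a pre-period of length 3 it cycles with period 8.
For j ≥ 3, u_j depends only on (j - 3) mod 8. (1681 - 3) mod 8 = 6, so u_{1681} = u_9 = 8.

8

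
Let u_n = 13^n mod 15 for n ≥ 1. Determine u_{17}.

We have u_1 = 13; u_2 = 4; u_3 = 7; u_4 = 1; u_5 = 13.
Since u_5 = u_1 = 13, the sequence is periodic with period 4.
So u_{17} = u_{1 + ((17-1) mod 4)} = u_1 = 13.

13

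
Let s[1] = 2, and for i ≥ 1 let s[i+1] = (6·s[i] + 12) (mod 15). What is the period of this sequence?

Computing terms: s[1] = 2, s[2] = 9, s[3] = 6, s[4] = 3, s[5] = 0, s[6] = 12, s[7] = 9.
Since s[7] = s[2] = 9, the sequence is eventually periodic: after a pre-period of length 1 it cycles with period 5.

5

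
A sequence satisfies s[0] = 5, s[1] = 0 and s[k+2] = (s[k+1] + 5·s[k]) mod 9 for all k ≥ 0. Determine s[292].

s[0] = 5, s[1] = 0, s[2] = 7, s[3] = 7, s[4] = 6, s[5] = 5, s[6] = 8, s[7] = 6, s[8] = 1, s[9] = 4, s[10] = 0, s[11] = 2, s[12] = 2, s[13] = 3, s[14] = 4, s[15] = 1, s[16] = 3, s[17] = 8, s[18] = 5, s[19] = 0.
The sequence repeats with period 18.
So s[292] = s[0 + ((292-0) mod 18)] = s[4] = 6.

6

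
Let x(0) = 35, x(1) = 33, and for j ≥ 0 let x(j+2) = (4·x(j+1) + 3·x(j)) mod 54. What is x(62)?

3

Computing terms: x(0) = 35, x(1) = 33, x(2) = 21, x(3) = 21, x(4) = 39, x(5) = 3, x(6) = 21, x(7) = 39.
Since (x(6), x(7)) = (x(3), x(4)) = (21, 39) (two consecutive terms determine the rest), the sequence is eventually periodic: after a pre-period of length 3 it cycles with period 3.
For j ≥ 3, x(j) depends only on (j - 3) mod 3. (62 - 3) mod 3 = 2, so x(62) = x(5) = 3.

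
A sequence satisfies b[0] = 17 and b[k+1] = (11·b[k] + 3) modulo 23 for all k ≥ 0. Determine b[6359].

Computing terms: b[0] = 17,  b[1] = 6,  b[2] = 0,  b[3] = 3,  b[4] = 13,  b[5] = 8,  b[6] = 22,  b[7] = 15,  b[8] = 7,  b[9] = 11,  b[10] = 9,  b[11] = 10,  b[12] = 21,  b[13] = 4,  b[14] = 1,  b[15] = 14,  b[16] = 19,  b[17] = 5,  b[18] = 12,  b[19] = 20,  b[20] = 16,  b[21] = 18,  b[22] = 17.
The sequence repeats with period 22.
(6359 - 0) mod 22 = 1, so b[6359] = b[1] = 6.

6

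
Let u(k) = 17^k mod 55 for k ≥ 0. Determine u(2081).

17

Listing terms: u(0) = 1, u(1) = 17, u(2) = 14, u(3) = 18, u(4) = 31, u(5) = 32, u(6) = 49, u(7) = 8, u(8) = 26, u(9) = 2, u(10) = 34, u(11) = 28, u(12) = 36, u(13) = 7, u(14) = 9, u(15) = 43, u(16) = 16, u(17) = 52, u(18) = 4, u(19) = 13, u(20) = 1.
Since u(20) = u(0) = 1, the sequence is periodic with period 20.
(2081 - 0) mod 20 = 1, so u(2081) = u(1) = 17.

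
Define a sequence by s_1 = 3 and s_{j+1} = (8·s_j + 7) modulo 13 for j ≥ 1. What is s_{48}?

6

We have s_1 = 3; s_2 = 5; s_3 = 8; s_4 = 6; s_5 = 3.
Since s_5 = s_1 = 3, the sequence is periodic with period 4.
So s_{48} = s_{1 + ((48-1) mod 4)} = s_4 = 6.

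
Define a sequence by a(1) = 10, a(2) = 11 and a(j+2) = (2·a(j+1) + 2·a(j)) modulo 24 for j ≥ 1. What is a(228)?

a(1) = 10; a(2) = 11; a(3) = 18; a(4) = 10; a(5) = 8; a(6) = 12; a(7) = 16; a(8) = 8; a(9) = 0; a(10) = 16; a(11) = 8.
Since (a(10), a(11)) = (a(7), a(8)) = (16, 8) (two consecutive terms determine the rest), the sequence is eventually periodic: after a pre-period of length 6 it cycles with period 3.
For j ≥ 7, a(j) depends only on (j - 7) mod 3. (228 - 7) mod 3 = 2, so a(228) = a(9) = 0.

0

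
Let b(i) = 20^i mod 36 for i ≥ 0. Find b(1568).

4

b(0) = 1,  b(1) = 20,  b(2) = 4,  b(3) = 8,  b(4) = 16,  b(5) = 32,  b(6) = 28,  b(7) = 20.
Since b(7) = b(1) = 20, the sequence is eventually periodic: after a pre-period of length 1 it cycles with period 6.
For i ≥ 1, b(i) depends only on (i - 1) mod 6. (1568 - 1) mod 6 = 1, so b(1568) = b(2) = 4.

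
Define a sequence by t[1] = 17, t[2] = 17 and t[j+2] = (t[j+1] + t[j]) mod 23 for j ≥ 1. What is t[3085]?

We have t[1] = 17; t[2] = 17; t[3] = 11; t[4] = 5; t[5] = 16; t[6] = 21; t[7] = 14; t[8] = 12; t[9] = 3; t[10] = 15; t[11] = 18; t[12] = 10; t[13] = 5; t[14] = 15; t[15] = 20; t[16] = 12; t[17] = 9; t[18] = 21; t[19] = 7; t[20] = 5; t[21] = 12; t[22] = 17; t[23] = 6; t[24] = 0; t[25] = 6; t[26] = 6; t[27] = 12; t[28] = 18; t[29] = 7; t[30] = 2; t[31] = 9; t[32] = 11; t[33] = 20; t[34] = 8; t[35] = 5; t[36] = 13; t[37] = 18; t[38] = 8; t[39] = 3; t[40] = 11; t[41] = 14; t[42] = 2; t[43] = 16; t[44] = 18; t[45] = 11; t[46] = 6; t[47] = 17; t[48] = 0; t[49] = 17; t[50] = 17.
Since (t[49], t[50]) = (t[1], t[2]) = (17, 17) (two consecutive terms determine the rest), the sequence is periodic with period 48.
(3085 - 1) mod 48 = 12, so t[3085] = t[13] = 5.

5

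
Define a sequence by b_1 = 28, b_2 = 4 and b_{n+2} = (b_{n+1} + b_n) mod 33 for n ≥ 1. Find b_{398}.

23

Listing terms: b_1 = 28, b_2 = 4, b_3 = 32, b_4 = 3, b_5 = 2, b_6 = 5, b_7 = 7, b_8 = 12, b_9 = 19, b_{10} = 31, b_{11} = 17, b_{12} = 15, b_{13} = 32, b_{14} = 14, b_{15} = 13, b_{16} = 27, b_{17} = 7, b_{18} = 1, b_{19} = 8, b_{20} = 9, b_{21} = 17, b_{22} = 26, b_{23} = 10, b_{24} = 3, b_{25} = 13, b_{26} = 16, b_{27} = 29, b_{28} = 12, b_{29} = 8, b_{30} = 20, b_{31} = 28, b_{32} = 15, b_{33} = 10, b_{34} = 25, b_{35} = 2, b_{36} = 27, b_{37} = 29, b_{38} = 23, b_{39} = 19, b_{40} = 9, b_{41} = 28, b_{42} = 4.
Since (b_{41}, b_{42}) = (b_1, b_2) = (28, 4) (two consecutive terms determine the rest), the sequence is periodic with period 40.
So b_{398} = b_{1 + ((398-1) mod 40)} = b_{38} = 23.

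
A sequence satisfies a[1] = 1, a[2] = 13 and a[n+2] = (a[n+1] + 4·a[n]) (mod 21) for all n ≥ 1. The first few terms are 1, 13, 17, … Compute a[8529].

4

Computing terms: a[1] = 1,  a[2] = 13,  a[3] = 17,  a[4] = 6,  a[5] = 11,  a[6] = 14,  a[7] = 16,  a[8] = 9,  a[9] = 10,  a[10] = 4,  a[11] = 2,  a[12] = 18,  a[13] = 5,  a[14] = 14,  a[15] = 13,  a[16] = 6,  a[17] = 16,  a[18] = 19,  a[19] = 20,  a[20] = 12,  a[21] = 8,  a[22] = 14,  a[23] = 4,  a[24] = 18,  a[25] = 13,  a[26] = 1,  a[27] = 11,  a[28] = 15,  a[29] = 17,  a[30] = 14,  a[31] = 19,  a[32] = 12,  a[33] = 4,  a[34] = 10,  a[35] = 5,  a[36] = 3,  a[37] = 2,  a[38] = 14,  a[39] = 1,  a[40] = 15,  a[41] = 19,  a[42] = 16,  a[43] = 8,  a[44] = 9,  a[45] = 20,  a[46] = 14,  a[47] = 10,  a[48] = 3,  a[49] = 1,  a[50] = 13.
Since (a[49], a[50]) = (a[1], a[2]) = (1, 13) (two consecutive terms determine the rest), the sequence is periodic with period 48.
(8529 - 1) mod 48 = 32, so a[8529] = a[33] = 4.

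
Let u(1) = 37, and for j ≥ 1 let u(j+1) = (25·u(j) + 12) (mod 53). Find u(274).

Computing terms: u(1) = 37, u(2) = 36, u(3) = 11, u(4) = 22, u(5) = 32, u(6) = 17, u(7) = 13, u(8) = 19, u(9) = 10, u(10) = 50, u(11) = 43, u(12) = 27, u(13) = 51, u(14) = 15, u(15) = 16, u(16) = 41, u(17) = 30, u(18) = 20, u(19) = 35, u(20) = 39, u(21) = 33, u(22) = 42, u(23) = 2, u(24) = 9, u(25) = 25, u(26) = 1, u(27) = 37.
Since u(27) = u(1) = 37, the sequence is periodic with period 26.
So u(274) = u(1 + ((274-1) mod 26)) = u(14) = 15.

15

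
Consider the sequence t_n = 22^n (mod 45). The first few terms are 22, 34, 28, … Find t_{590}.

34

Computing terms: t_1 = 22,  t_2 = 34,  t_3 = 28,  t_4 = 31,  t_5 = 7,  t_6 = 19,  t_7 = 13,  t_8 = 16,  t_9 = 37,  t_{10} = 4,  t_{11} = 43,  t_{12} = 1,  t_{13} = 22.
Since t_{13} = t_1 = 22, the sequence is periodic with period 12.
So t_{590} = t_{1 + ((590-1) mod 12)} = t_2 = 34.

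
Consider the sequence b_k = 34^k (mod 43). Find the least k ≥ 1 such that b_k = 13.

16

Listing terms: b_0 = 1, b_1 = 34, b_2 = 38, b_3 = 2, b_4 = 25, b_5 = 33, b_6 = 4, b_7 = 7, b_8 = 23, b_9 = 8, b_{10} = 14, b_{11} = 3, b_{12} = 16, b_{13} = 28, b_{14} = 6, b_{15} = 32, b_{16} = 13, b_{17} = 12, b_{18} = 21, b_{19} = 26, b_{20} = 24, b_{21} = 42, b_{22} = 9, b_{23} = 5, b_{24} = 41, b_{25} = 18, b_{26} = 10, b_{27} = 39, b_{28} = 36, b_{29} = 20, b_{30} = 35, b_{31} = 29, b_{32} = 40, b_{33} = 27, b_{34} = 15, b_{35} = 37, b_{36} = 11, b_{37} = 30, b_{38} = 31, b_{39} = 22, b_{40} = 17, b_{41} = 19, b_{42} = 1.
The sequence repeats with period 42.
The value 13 first appears (with k ≥ 1) at b_{16}.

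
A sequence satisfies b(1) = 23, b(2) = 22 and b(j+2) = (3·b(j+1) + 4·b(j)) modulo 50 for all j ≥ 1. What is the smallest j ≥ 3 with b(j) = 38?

9

We have b(1) = 23; b(2) = 22; b(3) = 8; b(4) = 12; b(5) = 18; b(6) = 2; b(7) = 28; b(8) = 42; b(9) = 38; b(10) = 32; b(11) = 48; b(12) = 22; b(13) = 8.
Since (b(12), b(13)) = (b(2), b(3)) = (22, 8) (two consecutive terms determine the rest), the sequence is eventually periodic: after a pre-period of length 1 it cycles with period 10.
The value 38 first appears (with j ≥ 3) at b(9).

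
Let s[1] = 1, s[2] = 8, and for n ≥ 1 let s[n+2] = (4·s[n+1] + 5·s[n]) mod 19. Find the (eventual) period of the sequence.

s[1] = 1,  s[2] = 8,  s[3] = 18,  s[4] = 17,  s[5] = 6,  s[6] = 14,  s[7] = 10,  s[8] = 15,  s[9] = 15,  s[10] = 2,  s[11] = 7,  s[12] = 0,  s[13] = 16,  s[14] = 7,  s[15] = 13,  s[16] = 11,  s[17] = 14,  s[18] = 16,  s[19] = 1,  s[20] = 8.
Since (s[19], s[20]) = (s[1], s[2]) = (1, 8) (two consecutive terms determine the rest), the sequence is periodic with period 18.

18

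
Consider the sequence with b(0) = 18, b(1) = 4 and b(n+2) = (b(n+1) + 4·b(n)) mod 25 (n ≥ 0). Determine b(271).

4

Computing terms: b(0) = 18; b(1) = 4; b(2) = 1; b(3) = 17; b(4) = 21; b(5) = 14; b(6) = 23; b(7) = 4; b(8) = 21; b(9) = 12; b(10) = 21; b(11) = 19; b(12) = 3; b(13) = 4; b(14) = 16; b(15) = 7; b(16) = 21; b(17) = 24; b(18) = 8; b(19) = 4; b(20) = 11; b(21) = 2; b(22) = 21; b(23) = 4; b(24) = 13; b(25) = 4; b(26) = 6; b(27) = 22; b(28) = 21; b(29) = 9; b(30) = 18; b(31) = 4.
Since (b(30), b(31)) = (b(0), b(1)) = (18, 4) (two consecutive terms determine the rest), the sequence is periodic with period 30.
So b(271) = b(0 + ((271-0) mod 30)) = b(1) = 4.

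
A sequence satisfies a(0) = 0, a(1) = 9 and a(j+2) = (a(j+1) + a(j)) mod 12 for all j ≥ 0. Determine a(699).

6

Listing terms: a(0) = 0; a(1) = 9; a(2) = 9; a(3) = 6; a(4) = 3; a(5) = 9; a(6) = 0; a(7) = 9.
Since (a(6), a(7)) = (a(0), a(1)) = (0, 9) (two consecutive terms determine the rest), the sequence is periodic with period 6.
So a(699) = a(0 + ((699-0) mod 6)) = a(3) = 6.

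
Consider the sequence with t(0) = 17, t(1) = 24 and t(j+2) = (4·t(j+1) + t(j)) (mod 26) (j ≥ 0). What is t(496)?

25

We have t(0) = 17; t(1) = 24; t(2) = 9; t(3) = 8; t(4) = 15; t(5) = 16; t(6) = 1; t(7) = 20; t(8) = 3; t(9) = 6; t(10) = 1; t(11) = 10; t(12) = 15; t(13) = 18; t(14) = 9; t(15) = 2; t(16) = 17; t(17) = 18; t(18) = 11; t(19) = 10; t(20) = 25; t(21) = 6; t(22) = 23; t(23) = 20; t(24) = 25; t(25) = 16; t(26) = 11; t(27) = 8; t(28) = 17; t(29) = 24.
Since (t(28), t(29)) = (t(0), t(1)) = (17, 24) (two consecutive terms determine the rest), the sequence is periodic with period 28.
(496 - 0) mod 28 = 20, so t(496) = t(20) = 25.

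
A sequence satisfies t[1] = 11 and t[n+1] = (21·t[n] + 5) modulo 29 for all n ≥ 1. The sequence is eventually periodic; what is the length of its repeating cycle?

We have t[1] = 11,  t[2] = 4,  t[3] = 2,  t[4] = 18,  t[5] = 6,  t[6] = 15,  t[7] = 1,  t[8] = 26,  t[9] = 0,  t[10] = 5,  t[11] = 23,  t[12] = 24,  t[13] = 16,  t[14] = 22,  t[15] = 3,  t[16] = 10,  t[17] = 12,  t[18] = 25,  t[19] = 8,  t[20] = 28,  t[21] = 13,  t[22] = 17,  t[23] = 14,  t[24] = 9,  t[25] = 20,  t[26] = 19,  t[27] = 27,  t[28] = 21,  t[29] = 11.
Since t[29] = t[1] = 11, the sequence is periodic with period 28.

28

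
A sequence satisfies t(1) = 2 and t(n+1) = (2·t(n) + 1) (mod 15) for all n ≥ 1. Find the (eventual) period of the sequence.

4

We have t(1) = 2, t(2) = 5, t(3) = 11, t(4) = 8, t(5) = 2.
Since t(5) = t(1) = 2, the sequence is periodic with period 4.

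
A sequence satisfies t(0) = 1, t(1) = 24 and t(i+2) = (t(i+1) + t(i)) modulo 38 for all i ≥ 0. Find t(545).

Listing terms: t(0) = 1, t(1) = 24, t(2) = 25, t(3) = 11, t(4) = 36, t(5) = 9, t(6) = 7, t(7) = 16, t(8) = 23, t(9) = 1, t(10) = 24.
Since (t(9), t(10)) = (t(0), t(1)) = (1, 24) (two consecutive terms determine the rest), the sequence is periodic with period 9.
So t(545) = t(0 + ((545-0) mod 9)) = t(5) = 9.

9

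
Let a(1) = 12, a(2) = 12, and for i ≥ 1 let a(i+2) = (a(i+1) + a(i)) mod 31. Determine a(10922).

12

We have a(1) = 12,  a(2) = 12,  a(3) = 24,  a(4) = 5,  a(5) = 29,  a(6) = 3,  a(7) = 1,  a(8) = 4,  a(9) = 5,  a(10) = 9,  a(11) = 14,  a(12) = 23,  a(13) = 6,  a(14) = 29,  a(15) = 4,  a(16) = 2,  a(17) = 6,  a(18) = 8,  a(19) = 14,  a(20) = 22,  a(21) = 5,  a(22) = 27,  a(23) = 1,  a(24) = 28,  a(25) = 29,  a(26) = 26,  a(27) = 24,  a(28) = 19,  a(29) = 12,  a(30) = 0,  a(31) = 12,  a(32) = 12.
The sequence repeats with period 30.
So a(10922) = a(1 + ((10922-1) mod 30)) = a(2) = 12.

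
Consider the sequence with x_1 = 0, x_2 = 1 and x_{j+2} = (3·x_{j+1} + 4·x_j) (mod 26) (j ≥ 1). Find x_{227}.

x_1 = 0,  x_2 = 1,  x_3 = 3,  x_4 = 13,  x_5 = 25,  x_6 = 23,  x_7 = 13,  x_8 = 1,  x_9 = 3.
Since (x_8, x_9) = (x_2, x_3) = (1, 3) (two consecutive terms determine the rest), the sequence is eventually periodic: after a pre-period of length 1 it cycles with period 6.
For j ≥ 2, x_j depends only on (j - 2) mod 6. (227 - 2) mod 6 = 3, so x_{227} = x_5 = 25.

25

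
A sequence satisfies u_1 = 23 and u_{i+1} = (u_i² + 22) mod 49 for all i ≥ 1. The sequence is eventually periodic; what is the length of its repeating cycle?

Listing terms: u_1 = 23, u_2 = 12, u_3 = 19, u_4 = 40, u_5 = 5, u_6 = 47, u_7 = 26, u_8 = 12.
Since u_8 = u_2 = 12, the sequence is eventually periodic: after a pre-period of length 1 it cycles with period 6.

6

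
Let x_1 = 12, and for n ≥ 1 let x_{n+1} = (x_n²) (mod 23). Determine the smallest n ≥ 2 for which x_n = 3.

We have x_1 = 12, x_2 = 6, x_3 = 13, x_4 = 8, x_5 = 18, x_6 = 2, x_7 = 4, x_8 = 16, x_9 = 3, x_{10} = 9, x_{11} = 12.
The sequence repeats with period 10.
The value 3 first appears (with n ≥ 2) at x_9.

9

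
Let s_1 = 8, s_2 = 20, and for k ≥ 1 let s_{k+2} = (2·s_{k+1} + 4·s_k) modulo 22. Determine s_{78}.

16

s_1 = 8, s_2 = 20, s_3 = 6, s_4 = 4, s_5 = 10, s_6 = 14, s_7 = 2, s_8 = 16, s_9 = 18, s_{10} = 12, s_{11} = 8, s_{12} = 20.
Since (s_{11}, s_{12}) = (s_1, s_2) = (8, 20) (two consecutive terms determine the rest), the sequence is periodic with period 10.
So s_{78} = s_{1 + ((78-1) mod 10)} = s_8 = 16.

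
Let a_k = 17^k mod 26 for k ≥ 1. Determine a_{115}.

Listing terms: a_1 = 17,  a_2 = 3,  a_3 = 25,  a_4 = 9,  a_5 = 23,  a_6 = 1,  a_7 = 17.
The sequence repeats with period 6.
(115 - 1) mod 6 = 0, so a_{115} = a_1 = 17.

17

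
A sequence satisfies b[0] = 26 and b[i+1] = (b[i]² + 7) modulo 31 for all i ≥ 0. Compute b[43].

9

Computing terms: b[0] = 26,  b[1] = 1,  b[2] = 8,  b[3] = 9,  b[4] = 26.
Since b[4] = b[0] = 26, the sequence is periodic with period 4.
(43 - 0) mod 4 = 3, so b[43] = b[3] = 9.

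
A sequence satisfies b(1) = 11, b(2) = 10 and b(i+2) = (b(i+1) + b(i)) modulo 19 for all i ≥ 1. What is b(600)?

7

We have b(1) = 11, b(2) = 10, b(3) = 2, b(4) = 12, b(5) = 14, b(6) = 7, b(7) = 2, b(8) = 9, b(9) = 11, b(10) = 1, b(11) = 12, b(12) = 13, b(13) = 6, b(14) = 0, b(15) = 6, b(16) = 6, b(17) = 12, b(18) = 18, b(19) = 11, b(20) = 10.
Since (b(19), b(20)) = (b(1), b(2)) = (11, 10) (two consecutive terms determine the rest), the sequence is periodic with period 18.
(600 - 1) mod 18 = 5, so b(600) = b(6) = 7.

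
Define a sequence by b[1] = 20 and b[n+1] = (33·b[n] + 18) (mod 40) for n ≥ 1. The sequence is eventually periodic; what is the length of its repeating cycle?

Computing terms: b[1] = 20,  b[2] = 38,  b[3] = 32,  b[4] = 34,  b[5] = 20.
Since b[5] = b[1] = 20, the sequence is periodic with period 4.

4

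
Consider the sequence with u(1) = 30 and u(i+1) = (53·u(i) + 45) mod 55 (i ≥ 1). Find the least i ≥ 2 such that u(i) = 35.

5

Listing terms: u(1) = 30, u(2) = 40, u(3) = 20, u(4) = 5, u(5) = 35, u(6) = 30.
Since u(6) = u(1) = 30, the sequence is periodic with period 5.
The value 35 first appears (with i ≥ 2) at u(5).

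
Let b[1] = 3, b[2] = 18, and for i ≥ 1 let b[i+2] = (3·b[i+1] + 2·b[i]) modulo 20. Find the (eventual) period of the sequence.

24

b[1] = 3, b[2] = 18, b[3] = 0, b[4] = 16, b[5] = 8, b[6] = 16, b[7] = 4, b[8] = 4, b[9] = 0, b[10] = 8, b[11] = 4, b[12] = 8, b[13] = 12, b[14] = 12, b[15] = 0, b[16] = 4, b[17] = 12, b[18] = 4, b[19] = 16, b[20] = 16, b[21] = 0, b[22] = 12, b[23] = 16, b[24] = 12, b[25] = 8, b[26] = 8, b[27] = 0, b[28] = 16.
Since (b[27], b[28]) = (b[3], b[4]) = (0, 16) (two consecutive terms determine the rest), the sequence is eventually periodic: after a pre-period of length 2 it cycles with period 24.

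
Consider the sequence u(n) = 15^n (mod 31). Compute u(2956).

16

Listing terms: u(1) = 15, u(2) = 8, u(3) = 27, u(4) = 2, u(5) = 30, u(6) = 16, u(7) = 23, u(8) = 4, u(9) = 29, u(10) = 1, u(11) = 15.
The sequence repeats with period 10.
(2956 - 1) mod 10 = 5, so u(2956) = u(6) = 16.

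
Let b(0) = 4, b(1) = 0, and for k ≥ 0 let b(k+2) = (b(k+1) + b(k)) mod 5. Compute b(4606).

0

b(0) = 4,  b(1) = 0,  b(2) = 4,  b(3) = 4,  b(4) = 3,  b(5) = 2,  b(6) = 0,  b(7) = 2,  b(8) = 2,  b(9) = 4,  b(10) = 1,  b(11) = 0,  b(12) = 1,  b(13) = 1,  b(14) = 2,  b(15) = 3,  b(16) = 0,  b(17) = 3,  b(18) = 3,  b(19) = 1,  b(20) = 4,  b(21) = 0.
The sequence repeats with period 20.
So b(4606) = b(0 + ((4606-0) mod 20)) = b(6) = 0.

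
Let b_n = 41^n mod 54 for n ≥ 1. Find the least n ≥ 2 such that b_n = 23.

Listing terms: b_1 = 41,  b_2 = 7,  b_3 = 17,  b_4 = 49,  b_5 = 11,  b_6 = 19,  b_7 = 23,  b_8 = 25,  b_9 = 53,  b_{10} = 13,  b_{11} = 47,  b_{12} = 37,  b_{13} = 5,  b_{14} = 43,  b_{15} = 35,  b_{16} = 31,  b_{17} = 29,  b_{18} = 1,  b_{19} = 41.
Since b_{19} = b_1 = 41, the sequence is periodic with period 18.
The value 23 first appears (with n ≥ 2) at b_7.

7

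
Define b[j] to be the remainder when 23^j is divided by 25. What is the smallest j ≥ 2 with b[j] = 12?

19

b[1] = 23, b[2] = 4, b[3] = 17, b[4] = 16, b[5] = 18, b[6] = 14, b[7] = 22, b[8] = 6, b[9] = 13, b[10] = 24, b[11] = 2, b[12] = 21, b[13] = 8, b[14] = 9, b[15] = 7, b[16] = 11, b[17] = 3, b[18] = 19, b[19] = 12, b[20] = 1, b[21] = 23.
Since b[21] = b[1] = 23, the sequence is periodic with period 20.
The value 12 first appears (with j ≥ 2) at b[19].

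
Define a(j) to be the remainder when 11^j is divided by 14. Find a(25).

Listing terms: a(1) = 11,  a(2) = 9,  a(3) = 1,  a(4) = 11.
The sequence repeats with period 3.
So a(25) = a(1 + ((25-1) mod 3)) = a(1) = 11.

11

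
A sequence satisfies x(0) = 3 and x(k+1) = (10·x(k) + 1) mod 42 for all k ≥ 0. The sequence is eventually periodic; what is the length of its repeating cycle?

3

x(0) = 3; x(1) = 31; x(2) = 17; x(3) = 3.
The sequence repeats with period 3.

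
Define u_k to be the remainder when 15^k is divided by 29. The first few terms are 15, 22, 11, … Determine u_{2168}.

Listing terms: u_1 = 15, u_2 = 22, u_3 = 11, u_4 = 20, u_5 = 10, u_6 = 5, u_7 = 17, u_8 = 23, u_9 = 26, u_{10} = 13, u_{11} = 21, u_{12} = 25, u_{13} = 27, u_{14} = 28, u_{15} = 14, u_{16} = 7, u_{17} = 18, u_{18} = 9, u_{19} = 19, u_{20} = 24, u_{21} = 12, u_{22} = 6, u_{23} = 3, u_{24} = 16, u_{25} = 8, u_{26} = 4, u_{27} = 2, u_{28} = 1, u_{29} = 15.
The sequence repeats with period 28.
(2168 - 1) mod 28 = 11, so u_{2168} = u_{12} = 25.

25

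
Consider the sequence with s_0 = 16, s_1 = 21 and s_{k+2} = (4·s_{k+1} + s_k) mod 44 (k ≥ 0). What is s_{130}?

16

s_0 = 16; s_1 = 21; s_2 = 12; s_3 = 25; s_4 = 24; s_5 = 33; s_6 = 24; s_7 = 41; s_8 = 12; s_9 = 1; s_{10} = 16; s_{11} = 21.
The sequence repeats with period 10.
(130 - 0) mod 10 = 0, so s_{130} = s_0 = 16.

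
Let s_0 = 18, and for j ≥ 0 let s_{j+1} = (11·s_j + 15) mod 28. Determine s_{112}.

10

Computing terms: s_0 = 18,  s_1 = 17,  s_2 = 6,  s_3 = 25,  s_4 = 10,  s_5 = 13,  s_6 = 18.
Since s_6 = s_0 = 18, the sequence is periodic with period 6.
So s_{112} = s_{0 + ((112-0) mod 6)} = s_4 = 10.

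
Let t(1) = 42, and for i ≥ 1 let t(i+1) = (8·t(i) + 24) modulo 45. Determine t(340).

Listing terms: t(1) = 42,  t(2) = 0,  t(3) = 24,  t(4) = 36,  t(5) = 42.
Since t(5) = t(1) = 42, the sequence is periodic with period 4.
So t(340) = t(1 + ((340-1) mod 4)) = t(4) = 36.

36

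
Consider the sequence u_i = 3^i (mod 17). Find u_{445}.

Listing terms: u_0 = 1,  u_1 = 3,  u_2 = 9,  u_3 = 10,  u_4 = 13,  u_5 = 5,  u_6 = 15,  u_7 = 11,  u_8 = 16,  u_9 = 14,  u_{10} = 8,  u_{11} = 7,  u_{12} = 4,  u_{13} = 12,  u_{14} = 2,  u_{15} = 6,  u_{16} = 1.
Since u_{16} = u_0 = 1, the sequence is periodic with period 16.
So u_{445} = u_{0 + ((445-0) mod 16)} = u_{13} = 12.

12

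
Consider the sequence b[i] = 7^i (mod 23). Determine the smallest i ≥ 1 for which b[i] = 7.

1

Computing terms: b[0] = 1,  b[1] = 7,  b[2] = 3,  b[3] = 21,  b[4] = 9,  b[5] = 17,  b[6] = 4,  b[7] = 5,  b[8] = 12,  b[9] = 15,  b[10] = 13,  b[11] = 22,  b[12] = 16,  b[13] = 20,  b[14] = 2,  b[15] = 14,  b[16] = 6,  b[17] = 19,  b[18] = 18,  b[19] = 11,  b[20] = 8,  b[21] = 10,  b[22] = 1.
The sequence repeats with period 22.
The value 7 first appears (with i ≥ 1) at b[1].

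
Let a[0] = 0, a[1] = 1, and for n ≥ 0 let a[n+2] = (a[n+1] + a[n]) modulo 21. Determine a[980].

Listing terms: a[0] = 0,  a[1] = 1,  a[2] = 1,  a[3] = 2,  a[4] = 3,  a[5] = 5,  a[6] = 8,  a[7] = 13,  a[8] = 0,  a[9] = 13,  a[10] = 13,  a[11] = 5,  a[12] = 18,  a[13] = 2,  a[14] = 20,  a[15] = 1,  a[16] = 0,  a[17] = 1.
The sequence repeats with period 16.
(980 - 0) mod 16 = 4, so a[980] = a[4] = 3.

3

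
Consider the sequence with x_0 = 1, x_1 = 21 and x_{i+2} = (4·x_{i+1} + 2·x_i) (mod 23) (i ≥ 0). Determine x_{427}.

Computing terms: x_0 = 1,  x_1 = 21,  x_2 = 17,  x_3 = 18,  x_4 = 14,  x_5 = 0,  x_6 = 5,  x_7 = 20,  x_8 = 21,  x_9 = 9,  x_{10} = 9,  x_{11} = 8,  x_{12} = 4,  x_{13} = 9,  x_{14} = 21,  x_{15} = 10,  x_{16} = 13,  x_{17} = 3,  x_{18} = 15,  x_{19} = 20,  x_{20} = 18,  x_{21} = 20,  x_{22} = 1,  x_{23} = 21.
The sequence repeats with period 22.
So x_{427} = x_{0 + ((427-0) mod 22)} = x_9 = 9.

9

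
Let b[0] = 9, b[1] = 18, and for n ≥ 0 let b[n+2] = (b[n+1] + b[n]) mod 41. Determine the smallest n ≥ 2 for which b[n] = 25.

6

Listing terms: b[0] = 9; b[1] = 18; b[2] = 27; b[3] = 4; b[4] = 31; b[5] = 35; b[6] = 25; b[7] = 19; b[8] = 3; b[9] = 22; b[10] = 25; b[11] = 6; b[12] = 31; b[13] = 37; b[14] = 27; b[15] = 23; b[16] = 9; b[17] = 32; b[18] = 0; b[19] = 32; b[20] = 32; b[21] = 23; b[22] = 14; b[23] = 37; b[24] = 10; b[25] = 6; b[26] = 16; b[27] = 22; b[28] = 38; b[29] = 19; b[30] = 16; b[31] = 35; b[32] = 10; b[33] = 4; b[34] = 14; b[35] = 18; b[36] = 32; b[37] = 9; b[38] = 0; b[39] = 9; b[40] = 9; b[41] = 18.
The sequence repeats with period 40.
The value 25 first appears (with n ≥ 2) at b[6].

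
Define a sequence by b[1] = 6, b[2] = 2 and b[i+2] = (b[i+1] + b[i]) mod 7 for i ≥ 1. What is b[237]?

3

Computing terms: b[1] = 6, b[2] = 2, b[3] = 1, b[4] = 3, b[5] = 4, b[6] = 0, b[7] = 4, b[8] = 4, b[9] = 1, b[10] = 5, b[11] = 6, b[12] = 4, b[13] = 3, b[14] = 0, b[15] = 3, b[16] = 3, b[17] = 6, b[18] = 2.
The sequence repeats with period 16.
(237 - 1) mod 16 = 12, so b[237] = b[13] = 3.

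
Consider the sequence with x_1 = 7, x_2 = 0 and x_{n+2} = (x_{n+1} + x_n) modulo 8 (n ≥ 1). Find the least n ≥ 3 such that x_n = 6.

We have x_1 = 7, x_2 = 0, x_3 = 7, x_4 = 7, x_5 = 6, x_6 = 5, x_7 = 3, x_8 = 0, x_9 = 3, x_{10} = 3, x_{11} = 6, x_{12} = 1, x_{13} = 7, x_{14} = 0.
The sequence repeats with period 12.
The value 6 first appears (with n ≥ 3) at x_5.

5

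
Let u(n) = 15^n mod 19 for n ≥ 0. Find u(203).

2

We have u(0) = 1,  u(1) = 15,  u(2) = 16,  u(3) = 12,  u(4) = 9,  u(5) = 2,  u(6) = 11,  u(7) = 13,  u(8) = 5,  u(9) = 18,  u(10) = 4,  u(11) = 3,  u(12) = 7,  u(13) = 10,  u(14) = 17,  u(15) = 8,  u(16) = 6,  u(17) = 14,  u(18) = 1.
The sequence repeats with period 18.
So u(203) = u(0 + ((203-0) mod 18)) = u(5) = 2.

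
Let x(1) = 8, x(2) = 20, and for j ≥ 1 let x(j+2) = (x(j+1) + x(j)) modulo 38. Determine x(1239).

18

We have x(1) = 8, x(2) = 20, x(3) = 28, x(4) = 10, x(5) = 0, x(6) = 10, x(7) = 10, x(8) = 20, x(9) = 30, x(10) = 12, x(11) = 4, x(12) = 16, x(13) = 20, x(14) = 36, x(15) = 18, x(16) = 16, x(17) = 34, x(18) = 12, x(19) = 8, x(20) = 20.
The sequence repeats with period 18.
(1239 - 1) mod 18 = 14, so x(1239) = x(15) = 18.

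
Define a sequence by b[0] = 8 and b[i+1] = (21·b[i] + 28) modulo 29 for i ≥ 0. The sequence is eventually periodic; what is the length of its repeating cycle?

28

We have b[0] = 8, b[1] = 22, b[2] = 26, b[3] = 23, b[4] = 18, b[5] = 0, b[6] = 28, b[7] = 7, b[8] = 1, b[9] = 20, b[10] = 13, b[11] = 11, b[12] = 27, b[13] = 15, b[14] = 24, b[15] = 10, b[16] = 6, b[17] = 9, b[18] = 14, b[19] = 3, b[20] = 4, b[21] = 25, b[22] = 2, b[23] = 12, b[24] = 19, b[25] = 21, b[26] = 5, b[27] = 17, b[28] = 8.
Since b[28] = b[0] = 8, the sequence is periodic with period 28.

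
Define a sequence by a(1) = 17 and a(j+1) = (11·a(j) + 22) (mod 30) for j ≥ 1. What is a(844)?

23

We have a(1) = 17, a(2) = 29, a(3) = 11, a(4) = 23, a(5) = 5, a(6) = 17.
The sequence repeats with period 5.
So a(844) = a(1 + ((844-1) mod 5)) = a(4) = 23.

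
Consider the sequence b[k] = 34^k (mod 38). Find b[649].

Listing terms: b[1] = 34, b[2] = 16, b[3] = 12, b[4] = 28, b[5] = 2, b[6] = 30, b[7] = 32, b[8] = 24, b[9] = 18, b[10] = 4, b[11] = 22, b[12] = 26, b[13] = 10, b[14] = 36, b[15] = 8, b[16] = 6, b[17] = 14, b[18] = 20, b[19] = 34.
The sequence repeats with period 18.
So b[649] = b[1 + ((649-1) mod 18)] = b[1] = 34.

34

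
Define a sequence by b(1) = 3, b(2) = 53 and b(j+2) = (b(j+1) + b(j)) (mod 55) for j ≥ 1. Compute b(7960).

b(1) = 3, b(2) = 53, b(3) = 1, b(4) = 54, b(5) = 0, b(6) = 54, b(7) = 54, b(8) = 53, b(9) = 52, b(10) = 50, b(11) = 47, b(12) = 42, b(13) = 34, b(14) = 21, b(15) = 0, b(16) = 21, b(17) = 21, b(18) = 42, b(19) = 8, b(20) = 50, b(21) = 3, b(22) = 53.
Since (b(21), b(22)) = (b(1), b(2)) = (3, 53) (two consecutive terms determine the rest), the sequence is periodic with period 20.
(7960 - 1) mod 20 = 19, so b(7960) = b(20) = 50.

50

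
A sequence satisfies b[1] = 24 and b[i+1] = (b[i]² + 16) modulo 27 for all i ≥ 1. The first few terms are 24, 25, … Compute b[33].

We have b[1] = 24, b[2] = 25, b[3] = 20, b[4] = 11, b[5] = 2, b[6] = 20.
Since b[6] = b[3] = 20, the sequence is eventually periodic: after a pre-period of length 2 it cycles with period 3.
For i ≥ 3, b[i] depends only on (i - 3) mod 3. (33 - 3) mod 3 = 0, so b[33] = b[3] = 20.

20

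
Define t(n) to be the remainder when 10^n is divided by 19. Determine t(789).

8

Listing terms: t(1) = 10, t(2) = 5, t(3) = 12, t(4) = 6, t(5) = 3, t(6) = 11, t(7) = 15, t(8) = 17, t(9) = 18, t(10) = 9, t(11) = 14, t(12) = 7, t(13) = 13, t(14) = 16, t(15) = 8, t(16) = 4, t(17) = 2, t(18) = 1, t(19) = 10.
The sequence repeats with period 18.
(789 - 1) mod 18 = 14, so t(789) = t(15) = 8.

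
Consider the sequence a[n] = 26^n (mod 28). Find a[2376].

Computing terms: a[1] = 26, a[2] = 4, a[3] = 20, a[4] = 16, a[5] = 24, a[6] = 8, a[7] = 12, a[8] = 4.
Since a[8] = a[2] = 4, the sequence is eventually periodic: after a pre-period of length 1 it cycles with period 6.
For n ≥ 2, a[n] depends only on (n - 2) mod 6. (2376 - 2) mod 6 = 4, so a[2376] = a[6] = 8.

8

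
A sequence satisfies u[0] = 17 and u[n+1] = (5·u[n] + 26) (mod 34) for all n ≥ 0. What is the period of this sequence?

16

u[0] = 17,  u[1] = 9,  u[2] = 3,  u[3] = 7,  u[4] = 27,  u[5] = 25,  u[6] = 15,  u[7] = 33,  u[8] = 21,  u[9] = 29,  u[10] = 1,  u[11] = 31,  u[12] = 11,  u[13] = 13,  u[14] = 23,  u[15] = 5,  u[16] = 17.
The sequence repeats with period 16.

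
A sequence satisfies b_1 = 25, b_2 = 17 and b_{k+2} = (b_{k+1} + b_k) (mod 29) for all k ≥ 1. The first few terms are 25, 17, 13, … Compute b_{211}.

25

Listing terms: b_1 = 25, b_2 = 17, b_3 = 13, b_4 = 1, b_5 = 14, b_6 = 15, b_7 = 0, b_8 = 15, b_9 = 15, b_{10} = 1, b_{11} = 16, b_{12} = 17, b_{13} = 4, b_{14} = 21, b_{15} = 25, b_{16} = 17.
The sequence repeats with period 14.
(211 - 1) mod 14 = 0, so b_{211} = b_1 = 25.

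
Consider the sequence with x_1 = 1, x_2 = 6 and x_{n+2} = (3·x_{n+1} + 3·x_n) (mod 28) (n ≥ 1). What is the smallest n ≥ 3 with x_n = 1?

27

We have x_1 = 1; x_2 = 6; x_3 = 21; x_4 = 25; x_5 = 26; x_6 = 13; x_7 = 5; x_8 = 26; x_9 = 9; x_{10} = 21; x_{11} = 6; x_{12} = 25; x_{13} = 9; x_{14} = 18; x_{15} = 25; x_{16} = 17; x_{17} = 14; x_{18} = 9; x_{19} = 13; x_{20} = 10; x_{21} = 13; x_{22} = 13; x_{23} = 22; x_{24} = 21; x_{25} = 17; x_{26} = 2; x_{27} = 1; x_{28} = 9; x_{29} = 2; x_{30} = 5; x_{31} = 21; x_{32} = 22; x_{33} = 17; x_{34} = 5; x_{35} = 10; x_{36} = 17; x_{37} = 25; x_{38} = 14; x_{39} = 5; x_{40} = 1; x_{41} = 18; x_{42} = 1; x_{43} = 1; x_{44} = 6.
Since (x_{43}, x_{44}) = (x_1, x_2) = (1, 6) (two consecutive terms determine the rest), the sequence is periodic with period 42.
The value 1 first appears (with n ≥ 3) at x_{27}.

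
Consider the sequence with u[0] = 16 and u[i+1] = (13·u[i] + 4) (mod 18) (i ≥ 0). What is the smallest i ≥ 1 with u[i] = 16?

Listing terms: u[0] = 16; u[1] = 14; u[2] = 6; u[3] = 10; u[4] = 8; u[5] = 0; u[6] = 4; u[7] = 2; u[8] = 12; u[9] = 16.
The sequence repeats with period 9.
The value 16 next appears (with i ≥ 1) at u[9].

9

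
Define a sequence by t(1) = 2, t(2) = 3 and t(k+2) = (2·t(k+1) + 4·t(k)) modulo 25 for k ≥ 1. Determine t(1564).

0

Computing terms: t(1) = 2; t(2) = 3; t(3) = 14; t(4) = 15; t(5) = 11; t(6) = 7; t(7) = 8; t(8) = 19; t(9) = 20; t(10) = 16; t(11) = 12; t(12) = 13; t(13) = 24; t(14) = 0; t(15) = 21; t(16) = 17; t(17) = 18; t(18) = 4; t(19) = 5; t(20) = 1; t(21) = 22; t(22) = 23; t(23) = 9; t(24) = 10; t(25) = 6; t(26) = 2; t(27) = 3.
Since (t(26), t(27)) = (t(1), t(2)) = (2, 3) (two consecutive terms determine the rest), the sequence is periodic with period 25.
(1564 - 1) mod 25 = 13, so t(1564) = t(14) = 0.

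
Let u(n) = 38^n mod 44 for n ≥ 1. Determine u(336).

16

We have u(1) = 38,  u(2) = 36,  u(3) = 4,  u(4) = 20,  u(5) = 12,  u(6) = 16,  u(7) = 36.
Since u(7) = u(2) = 36, the sequence is eventually periodic: after a pre-period of length 1 it cycles with period 5.
For n ≥ 2, u(n) depends only on (n - 2) mod 5. (336 - 2) mod 5 = 4, so u(336) = u(6) = 16.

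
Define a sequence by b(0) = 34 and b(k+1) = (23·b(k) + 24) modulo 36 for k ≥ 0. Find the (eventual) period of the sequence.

6

We have b(0) = 34,  b(1) = 14,  b(2) = 22,  b(3) = 26,  b(4) = 10,  b(5) = 2,  b(6) = 34.
Since b(6) = b(0) = 34, the sequence is periodic with period 6.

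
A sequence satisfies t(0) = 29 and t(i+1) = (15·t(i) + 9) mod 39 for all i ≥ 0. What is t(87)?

9

Computing terms: t(0) = 29,  t(1) = 15,  t(2) = 0,  t(3) = 9,  t(4) = 27,  t(5) = 24,  t(6) = 18,  t(7) = 6,  t(8) = 21,  t(9) = 12,  t(10) = 33,  t(11) = 36,  t(12) = 3,  t(13) = 15.
Since t(13) = t(1) = 15, the sequence is eventually periodic: after a pre-period of length 1 it cycles with period 12.
For i ≥ 1, t(i) depends only on (i - 1) mod 12. (87 - 1) mod 12 = 2, so t(87) = t(3) = 9.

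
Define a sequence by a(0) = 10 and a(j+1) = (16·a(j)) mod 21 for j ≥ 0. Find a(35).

Computing terms: a(0) = 10,  a(1) = 13,  a(2) = 19,  a(3) = 10.
Since a(3) = a(0) = 10, the sequence is periodic with period 3.
So a(35) = a(0 + ((35-0) mod 3)) = a(2) = 19.

19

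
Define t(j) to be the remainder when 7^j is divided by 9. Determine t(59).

Computing terms: t(0) = 1, t(1) = 7, t(2) = 4, t(3) = 1.
The sequence repeats with period 3.
So t(59) = t(0 + ((59-0) mod 3)) = t(2) = 4.

4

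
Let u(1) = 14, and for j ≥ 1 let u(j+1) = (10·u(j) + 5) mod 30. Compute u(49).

We have u(1) = 14; u(2) = 25; u(3) = 15; u(4) = 5; u(5) = 25.
Since u(5) = u(2) = 25, the sequence is eventually periodic: after a pre-period of length 1 it cycles with period 3.
For j ≥ 2, u(j) depends only on (j - 2) mod 3. (49 - 2) mod 3 = 2, so u(49) = u(4) = 5.

5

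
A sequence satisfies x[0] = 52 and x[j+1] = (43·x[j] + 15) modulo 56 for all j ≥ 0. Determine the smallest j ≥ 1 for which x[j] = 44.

Listing terms: x[0] = 52, x[1] = 11, x[2] = 40, x[3] = 55, x[4] = 28, x[5] = 43, x[6] = 16, x[7] = 31, x[8] = 4, x[9] = 19, x[10] = 48, x[11] = 7, x[12] = 36, x[13] = 51, x[14] = 24, x[15] = 39, x[16] = 12, x[17] = 27, x[18] = 0, x[19] = 15, x[20] = 44, x[21] = 3, x[22] = 32, x[23] = 47, x[24] = 20, x[25] = 35, x[26] = 8, x[27] = 23, x[28] = 52.
Since x[28] = x[0] = 52, the sequence is periodic with period 28.
The value 44 first appears (with j ≥ 1) at x[20].

20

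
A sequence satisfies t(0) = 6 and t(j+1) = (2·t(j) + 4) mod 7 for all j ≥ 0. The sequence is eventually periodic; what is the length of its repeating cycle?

t(0) = 6,  t(1) = 2,  t(2) = 1,  t(3) = 6.
Since t(3) = t(0) = 6, the sequence is periodic with period 3.

3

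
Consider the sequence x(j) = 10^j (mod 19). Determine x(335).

14

Computing terms: x(0) = 1; x(1) = 10; x(2) = 5; x(3) = 12; x(4) = 6; x(5) = 3; x(6) = 11; x(7) = 15; x(8) = 17; x(9) = 18; x(10) = 9; x(11) = 14; x(12) = 7; x(13) = 13; x(14) = 16; x(15) = 8; x(16) = 4; x(17) = 2; x(18) = 1.
The sequence repeats with period 18.
So x(335) = x(0 + ((335-0) mod 18)) = x(11) = 14.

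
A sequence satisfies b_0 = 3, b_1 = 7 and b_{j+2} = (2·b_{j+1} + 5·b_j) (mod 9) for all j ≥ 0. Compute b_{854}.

We have b_0 = 3; b_1 = 7; b_2 = 2; b_3 = 3; b_4 = 7.
The sequence repeats with period 3.
(854 - 0) mod 3 = 2, so b_{854} = b_2 = 2.

2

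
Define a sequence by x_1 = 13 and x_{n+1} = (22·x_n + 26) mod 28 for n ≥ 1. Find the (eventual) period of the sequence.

7

Listing terms: x_1 = 13,  x_2 = 4,  x_3 = 2,  x_4 = 14,  x_5 = 26,  x_6 = 10,  x_7 = 22,  x_8 = 6,  x_9 = 18,  x_{10} = 2.
Since x_{10} = x_3 = 2, the sequence is eventually periodic: after a pre-period of length 2 it cycles with period 7.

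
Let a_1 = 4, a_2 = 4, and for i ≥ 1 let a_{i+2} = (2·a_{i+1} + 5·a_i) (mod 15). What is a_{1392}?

Listing terms: a_1 = 4; a_2 = 4; a_3 = 13; a_4 = 1; a_5 = 7; a_6 = 4; a_7 = 13.
Since (a_6, a_7) = (a_2, a_3) = (4, 13) (two consecutive terms determine the rest), the sequence is eventually periodic: after a pre-period of length 1 it cycles with period 4.
For i ≥ 2, a_i depends only on (i - 2) mod 4. (1392 - 2) mod 4 = 2, so a_{1392} = a_4 = 1.

1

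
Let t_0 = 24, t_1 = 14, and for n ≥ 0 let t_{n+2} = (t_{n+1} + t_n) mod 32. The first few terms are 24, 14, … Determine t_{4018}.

18

We have t_0 = 24,  t_1 = 14,  t_2 = 6,  t_3 = 20,  t_4 = 26,  t_5 = 14,  t_6 = 8,  t_7 = 22,  t_8 = 30,  t_9 = 20,  t_{10} = 18,  t_{11} = 6,  t_{12} = 24,  t_{13} = 30,  t_{14} = 22,  t_{15} = 20,  t_{16} = 10,  t_{17} = 30,  t_{18} = 8,  t_{19} = 6,  t_{20} = 14,  t_{21} = 20,  t_{22} = 2,  t_{23} = 22,  t_{24} = 24,  t_{25} = 14.
The sequence repeats with period 24.
So t_{4018} = t_{0 + ((4018-0) mod 24)} = t_{10} = 18.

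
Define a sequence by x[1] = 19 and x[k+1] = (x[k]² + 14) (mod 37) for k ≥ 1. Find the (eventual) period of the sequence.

3

x[1] = 19; x[2] = 5; x[3] = 2; x[4] = 18; x[5] = 5.
Since x[5] = x[2] = 5, the sequence is eventually periodic: after a pre-period of length 1 it cycles with period 3.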